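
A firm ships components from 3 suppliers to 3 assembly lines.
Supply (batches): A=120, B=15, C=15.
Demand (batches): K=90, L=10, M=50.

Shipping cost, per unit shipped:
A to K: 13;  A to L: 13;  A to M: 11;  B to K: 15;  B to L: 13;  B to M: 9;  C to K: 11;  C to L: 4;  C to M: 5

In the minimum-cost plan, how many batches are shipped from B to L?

0

The minimum-cost plan:
  A–K: 90 batches
  A–M: 30 batches
  B–M: 15 batches
  C–L: 10 batches
  C–M: 5 batches
Total cost = 1700.
The route B→L is not used.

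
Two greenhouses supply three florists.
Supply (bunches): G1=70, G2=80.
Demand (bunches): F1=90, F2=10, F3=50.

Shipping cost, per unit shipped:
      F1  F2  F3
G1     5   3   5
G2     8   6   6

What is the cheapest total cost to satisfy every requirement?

870

Optimal allocation:
  G1 to F1: 60 bunches
  G1 to F2: 10 bunches
  G2 to F1: 30 bunches
  G2 to F3: 50 bunches
Total cost = 870.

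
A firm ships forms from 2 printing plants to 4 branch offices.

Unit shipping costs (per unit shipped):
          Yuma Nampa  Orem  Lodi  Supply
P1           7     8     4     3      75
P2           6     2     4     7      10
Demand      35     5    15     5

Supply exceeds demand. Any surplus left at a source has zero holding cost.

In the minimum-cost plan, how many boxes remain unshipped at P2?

0

Minimum-cost shipments:
  P1 to Yuma: 30 × 7 = 210
  P1 to Orem: 15 × 4 = 60
  P1 to Lodi: 5 × 3 = 15
  P2 to Yuma: 5 × 6 = 30
  P2 to Nampa: 5 × 2 = 10
Total cost = 325.
P2 ships 10 of its 10, leaving 0.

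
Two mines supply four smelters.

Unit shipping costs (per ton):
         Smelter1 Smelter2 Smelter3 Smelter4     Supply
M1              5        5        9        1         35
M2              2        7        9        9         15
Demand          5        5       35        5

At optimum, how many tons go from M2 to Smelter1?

5

Solving gives:
  M1–Smelter2: 5 tons
  M1–Smelter3: 25 tons
  M1–Smelter4: 5 tons
  M2–Smelter1: 5 tons
  M2–Smelter3: 10 tons
Total cost = 355.
So M2→Smelter1 carries 5 tons.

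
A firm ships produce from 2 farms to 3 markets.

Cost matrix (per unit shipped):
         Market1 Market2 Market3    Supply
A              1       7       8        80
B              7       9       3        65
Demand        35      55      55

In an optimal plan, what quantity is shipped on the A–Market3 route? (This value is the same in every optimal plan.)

0

Solving gives:
  A to Market1: 35 × 1 = 35
  A to Market2: 45 × 7 = 315
  B to Market2: 10 × 9 = 90
  B to Market3: 55 × 3 = 165
Total cost = 605.
The route A→Market3 is not used.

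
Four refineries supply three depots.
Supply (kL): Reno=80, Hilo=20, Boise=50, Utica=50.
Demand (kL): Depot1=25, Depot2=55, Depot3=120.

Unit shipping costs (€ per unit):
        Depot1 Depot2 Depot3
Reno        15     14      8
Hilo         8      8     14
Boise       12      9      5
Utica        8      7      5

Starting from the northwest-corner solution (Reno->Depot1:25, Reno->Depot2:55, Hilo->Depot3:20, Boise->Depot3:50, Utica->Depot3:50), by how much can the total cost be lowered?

Current plan cost = 25·15 + 55·14 + 20·14 + 50·5 + 50·5 = €1925.
Optimal plan:
  Reno->Depot3: 80 kL
  Hilo->Depot1: 20 kL
  Boise->Depot2: 10 kL
  Boise->Depot3: 40 kL
  Utica->Depot1: 5 kL
  Utica->Depot2: 45 kL
Optimal cost = €1445.
Saving = 1925 − 1445 = €480.

480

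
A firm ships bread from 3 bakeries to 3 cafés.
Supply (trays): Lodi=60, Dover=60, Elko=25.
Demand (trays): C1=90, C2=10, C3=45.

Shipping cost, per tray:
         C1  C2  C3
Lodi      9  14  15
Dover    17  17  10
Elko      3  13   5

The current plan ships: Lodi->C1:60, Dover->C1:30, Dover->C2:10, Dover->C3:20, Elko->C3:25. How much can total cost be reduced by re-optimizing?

Current plan cost = 60·9 + 30·17 + 10·17 + 20·10 + 25·5 = 1545.
Optimal plan:
  Lodi→C1: 60 × 9 = 540
  Dover→C1: 5 × 17 = 85
  Dover→C2: 10 × 17 = 170
  Dover→C3: 45 × 10 = 450
  Elko→C1: 25 × 3 = 75
Optimal cost = 1320.
Saving = 1545 − 1320 = 225.

225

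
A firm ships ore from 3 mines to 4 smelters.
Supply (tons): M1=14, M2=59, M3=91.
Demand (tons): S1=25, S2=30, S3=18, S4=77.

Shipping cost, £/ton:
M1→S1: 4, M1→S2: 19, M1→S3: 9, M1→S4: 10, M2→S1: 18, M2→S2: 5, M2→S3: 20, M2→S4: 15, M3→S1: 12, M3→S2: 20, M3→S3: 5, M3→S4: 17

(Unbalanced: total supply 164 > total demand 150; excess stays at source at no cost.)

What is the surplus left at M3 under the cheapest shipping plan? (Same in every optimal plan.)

An optimal plan:
  M1->S1: 14 tons
  M2->S2: 30 tons
  M2->S4: 29 tons
  M3->S1: 11 tons
  M3->S3: 18 tons
  M3->S4: 48 tons
Total cost = £1679.
M3 ships 77 of its 91, leaving 14.

14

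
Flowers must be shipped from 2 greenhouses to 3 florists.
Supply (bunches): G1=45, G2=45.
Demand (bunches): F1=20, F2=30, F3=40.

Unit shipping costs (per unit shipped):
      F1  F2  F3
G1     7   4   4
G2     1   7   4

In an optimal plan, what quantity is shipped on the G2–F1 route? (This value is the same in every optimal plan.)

The minimum-cost plan:
  G1–F2: 30 × 4 = 120
  G1–F3: 15 × 4 = 60
  G2–F1: 20 × 1 = 20
  G2–F3: 25 × 4 = 100
Total cost = 300.
So G2→F1 carries 20 bunches.

20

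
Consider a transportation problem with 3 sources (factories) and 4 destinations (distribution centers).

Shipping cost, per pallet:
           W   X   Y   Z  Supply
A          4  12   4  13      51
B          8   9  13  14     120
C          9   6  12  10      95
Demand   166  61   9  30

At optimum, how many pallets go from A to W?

42

Optimal shipments:
  A→W: 42 pallets
  A→Y: 9 pallets
  B→W: 120 pallets
  C→W: 4 pallets
  C→X: 61 pallets
  C→Z: 30 pallets
Total cost = 1866.
So A→W carries 42 pallets.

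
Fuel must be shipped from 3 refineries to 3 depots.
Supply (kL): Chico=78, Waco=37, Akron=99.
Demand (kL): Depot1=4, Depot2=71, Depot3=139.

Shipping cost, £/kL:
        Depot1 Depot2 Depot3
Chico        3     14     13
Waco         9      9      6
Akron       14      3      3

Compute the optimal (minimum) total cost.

An optimal shipping plan:
  Chico→Depot1: 4 × £3 = £12
  Chico→Depot3: 74 × £13 = £962
  Waco→Depot3: 37 × £6 = £222
  Akron→Depot2: 71 × £3 = £213
  Akron→Depot3: 28 × £3 = £84
Total = 12 + 962 + 222 + 213 + 84 = £1493.
(Supply check: Chico ships 78; Waco ships 37; Akron ships 99.)

1493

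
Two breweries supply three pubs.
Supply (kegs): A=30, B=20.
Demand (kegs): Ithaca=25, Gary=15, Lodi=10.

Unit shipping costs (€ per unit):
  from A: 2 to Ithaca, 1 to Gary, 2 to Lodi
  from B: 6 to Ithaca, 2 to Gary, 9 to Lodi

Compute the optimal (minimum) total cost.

120

Optimal allocation:
  A->Ithaca: 20 kegs
  A->Lodi: 10 kegs
  B->Ithaca: 5 kegs
  B->Gary: 15 kegs
Total cost = €120.
(Supply check: A ships 30; B ships 20.)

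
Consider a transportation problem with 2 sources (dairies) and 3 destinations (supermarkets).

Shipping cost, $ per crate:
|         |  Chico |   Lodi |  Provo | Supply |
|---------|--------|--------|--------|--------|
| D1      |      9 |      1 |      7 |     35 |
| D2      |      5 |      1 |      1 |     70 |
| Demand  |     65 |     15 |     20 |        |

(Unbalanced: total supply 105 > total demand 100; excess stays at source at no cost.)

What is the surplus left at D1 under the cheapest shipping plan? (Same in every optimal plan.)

5

An optimal plan:
  D1→Chico: 15 × $9 = $135
  D1→Lodi: 15 × $1 = $15
  D2→Chico: 50 × $5 = $250
  D2→Provo: 20 × $1 = $20
Total cost = $420.
D1 ships 30 of its 35, leaving 5.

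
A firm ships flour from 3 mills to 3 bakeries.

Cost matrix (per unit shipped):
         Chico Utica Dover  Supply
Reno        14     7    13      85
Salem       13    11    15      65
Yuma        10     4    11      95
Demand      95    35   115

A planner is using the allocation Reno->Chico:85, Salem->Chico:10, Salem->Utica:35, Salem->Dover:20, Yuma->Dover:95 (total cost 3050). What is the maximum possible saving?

330

Current plan cost = 85·14 + 10·13 + 35·11 + 20·15 + 95·11 = 3050.
Optimal plan:
  Reno to Dover: 85 sacks
  Salem to Chico: 65 sacks
  Yuma to Chico: 30 sacks
  Yuma to Utica: 35 sacks
  Yuma to Dover: 30 sacks
Optimal cost = 2720.
Saving = 3050 − 2720 = 330.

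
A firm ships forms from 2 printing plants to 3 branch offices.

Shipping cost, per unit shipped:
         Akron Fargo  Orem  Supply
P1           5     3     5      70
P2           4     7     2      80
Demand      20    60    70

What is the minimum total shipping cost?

410

A cheapest plan:
  P1–Akron: 10 × 5 = 50
  P1–Fargo: 60 × 3 = 180
  P2–Akron: 10 × 4 = 40
  P2–Orem: 70 × 2 = 140
Total = 50 + 180 + 40 + 140 = 410.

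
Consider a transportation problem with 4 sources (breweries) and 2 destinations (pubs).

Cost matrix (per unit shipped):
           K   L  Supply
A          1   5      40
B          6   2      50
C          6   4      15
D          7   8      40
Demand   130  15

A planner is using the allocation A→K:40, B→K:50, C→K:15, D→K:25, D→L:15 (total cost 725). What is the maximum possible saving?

75

Current plan cost = 40·1 + 50·6 + 15·6 + 25·7 + 15·8 = 725.
Optimal plan:
  A→K: 40 × 1 = 40
  B→K: 35 × 6 = 210
  B→L: 15 × 2 = 30
  C→K: 15 × 6 = 90
  D→K: 40 × 7 = 280
Optimal cost = 650.
Saving = 725 − 650 = 75.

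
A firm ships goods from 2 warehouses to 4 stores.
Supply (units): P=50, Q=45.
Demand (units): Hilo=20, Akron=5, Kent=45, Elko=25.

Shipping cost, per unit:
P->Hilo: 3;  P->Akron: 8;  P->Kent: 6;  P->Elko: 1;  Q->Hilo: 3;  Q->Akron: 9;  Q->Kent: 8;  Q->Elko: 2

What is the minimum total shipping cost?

Optimal allocation:
  P→Akron: 5 × 8 = 40
  P→Kent: 45 × 6 = 270
  Q→Hilo: 20 × 3 = 60
  Q→Elko: 25 × 2 = 50
Total = 40 + 270 + 60 + 50 = 420.
(Supply check: P ships 50; Q ships 45.)

420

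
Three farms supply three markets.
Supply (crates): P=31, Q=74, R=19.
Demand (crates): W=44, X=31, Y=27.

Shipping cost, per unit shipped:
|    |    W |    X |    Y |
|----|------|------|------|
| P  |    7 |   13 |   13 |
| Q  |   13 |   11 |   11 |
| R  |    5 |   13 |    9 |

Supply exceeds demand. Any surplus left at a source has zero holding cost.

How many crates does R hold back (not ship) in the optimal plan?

An optimal plan:
  P->W: 25 × 7 = 175
  Q->X: 31 × 11 = 341
  Q->Y: 27 × 11 = 297
  R->W: 19 × 5 = 95
Total cost = 908.
R ships 19 of its 19, leaving 0.

0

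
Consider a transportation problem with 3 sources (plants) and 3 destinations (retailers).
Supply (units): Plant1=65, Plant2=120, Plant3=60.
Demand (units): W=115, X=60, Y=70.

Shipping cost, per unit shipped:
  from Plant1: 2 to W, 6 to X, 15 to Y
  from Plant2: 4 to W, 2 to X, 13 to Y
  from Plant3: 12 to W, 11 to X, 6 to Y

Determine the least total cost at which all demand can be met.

One minimum-cost allocation:
  Plant1–W: 65 × 2 = 130
  Plant2–W: 50 × 4 = 200
  Plant2–X: 60 × 2 = 120
  Plant2–Y: 10 × 13 = 130
  Plant3–Y: 60 × 6 = 360
Total = 130 + 200 + 120 + 130 + 360 = 940.

940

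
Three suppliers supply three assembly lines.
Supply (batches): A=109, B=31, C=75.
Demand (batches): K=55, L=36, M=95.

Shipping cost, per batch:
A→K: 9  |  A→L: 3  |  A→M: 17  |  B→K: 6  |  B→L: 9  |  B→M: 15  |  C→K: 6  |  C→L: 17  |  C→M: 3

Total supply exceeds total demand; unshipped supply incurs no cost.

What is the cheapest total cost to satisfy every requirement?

1075

A cheapest plan:
  A->K: 24 × 9 = 216
  A->L: 36 × 3 = 108
  A->M: 20 × 17 = 340
  B->K: 31 × 6 = 186
  C->M: 75 × 3 = 225
Total = 216 + 108 + 340 + 186 + 225 = 1075.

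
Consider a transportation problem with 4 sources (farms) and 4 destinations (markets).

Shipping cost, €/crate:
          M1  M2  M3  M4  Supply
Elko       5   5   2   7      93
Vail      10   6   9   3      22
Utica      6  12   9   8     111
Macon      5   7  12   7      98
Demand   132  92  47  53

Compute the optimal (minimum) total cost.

A cheapest plan:
  Elko to M2: 46 crates
  Elko to M3: 47 crates
  Vail to M4: 22 crates
  Utica to M1: 111 crates
  Macon to M1: 21 crates
  Macon to M2: 46 crates
  Macon to M4: 31 crates
Total cost = €1700.
(Supply check: Elko ships 93; Vail ships 22; Utica ships 111; Macon ships 98.)

1700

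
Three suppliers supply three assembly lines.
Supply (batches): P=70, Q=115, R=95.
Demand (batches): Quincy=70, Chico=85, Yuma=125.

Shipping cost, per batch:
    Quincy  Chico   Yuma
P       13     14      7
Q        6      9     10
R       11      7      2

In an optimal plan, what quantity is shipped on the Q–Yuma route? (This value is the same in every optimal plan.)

0

Optimal shipments:
  P to Yuma: 70 × 7 = 490
  Q to Quincy: 70 × 6 = 420
  Q to Chico: 45 × 9 = 405
  R to Chico: 40 × 7 = 280
  R to Yuma: 55 × 2 = 110
Total cost = 1705.
The route Q→Yuma is not used.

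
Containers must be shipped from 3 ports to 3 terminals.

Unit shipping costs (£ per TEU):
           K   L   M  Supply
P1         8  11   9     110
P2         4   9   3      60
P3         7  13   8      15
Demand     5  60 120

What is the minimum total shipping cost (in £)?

A cheapest plan:
  P1 to L: 60 × £11 = £660
  P1 to M: 50 × £9 = £450
  P2 to M: 60 × £3 = £180
  P3 to K: 5 × £7 = £35
  P3 to M: 10 × £8 = £80
Total = 660 + 450 + 180 + 35 + 80 = £1405.

1405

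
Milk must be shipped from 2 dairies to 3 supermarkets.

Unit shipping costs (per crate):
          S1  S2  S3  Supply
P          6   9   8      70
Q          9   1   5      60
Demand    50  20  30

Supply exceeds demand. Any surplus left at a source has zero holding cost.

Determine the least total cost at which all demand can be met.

One minimum-cost allocation:
  P to S1: 50 × 6 = 300
  Q to S2: 20 × 1 = 20
  Q to S3: 30 × 5 = 150
Total = 300 + 20 + 150 = 470.

470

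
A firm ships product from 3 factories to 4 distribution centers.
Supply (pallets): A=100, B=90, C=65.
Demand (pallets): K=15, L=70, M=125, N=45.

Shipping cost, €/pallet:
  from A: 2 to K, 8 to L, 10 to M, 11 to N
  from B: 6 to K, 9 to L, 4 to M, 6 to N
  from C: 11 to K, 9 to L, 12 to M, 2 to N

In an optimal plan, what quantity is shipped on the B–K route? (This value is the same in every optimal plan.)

Optimal shipments:
  A–K: 15 × €2 = €30
  A–L: 50 × €8 = €400
  A–M: 35 × €10 = €350
  B–M: 90 × €4 = €360
  C–L: 20 × €9 = €180
  C–N: 45 × €2 = €90
Total cost = €1410.
The route B→K is not used.

0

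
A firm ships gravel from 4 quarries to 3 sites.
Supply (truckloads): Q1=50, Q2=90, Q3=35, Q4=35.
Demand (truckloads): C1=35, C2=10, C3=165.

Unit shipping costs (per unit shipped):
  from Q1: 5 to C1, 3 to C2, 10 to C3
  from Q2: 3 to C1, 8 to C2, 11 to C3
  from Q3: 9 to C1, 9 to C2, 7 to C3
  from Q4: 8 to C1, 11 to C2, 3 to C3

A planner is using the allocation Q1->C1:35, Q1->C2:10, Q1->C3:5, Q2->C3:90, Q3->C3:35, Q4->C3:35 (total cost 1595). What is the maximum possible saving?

Current plan cost = 35·5 + 10·3 + 5·10 + 90·11 + 35·7 + 35·3 = 1595.
Optimal plan:
  Q1->C2: 10 × 3 = 30
  Q1->C3: 40 × 10 = 400
  Q2->C1: 35 × 3 = 105
  Q2->C3: 55 × 11 = 605
  Q3->C3: 35 × 7 = 245
  Q4->C3: 35 × 3 = 105
Optimal cost = 1490.
Saving = 1595 − 1490 = 105.

105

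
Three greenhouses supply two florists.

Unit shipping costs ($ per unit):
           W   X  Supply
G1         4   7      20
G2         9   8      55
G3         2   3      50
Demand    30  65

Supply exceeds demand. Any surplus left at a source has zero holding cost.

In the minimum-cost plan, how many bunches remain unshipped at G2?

An optimal plan:
  G1->W: 20 bunches
  G2->X: 25 bunches
  G3->W: 10 bunches
  G3->X: 40 bunches
Total cost = $420.
G2 ships 25 of its 55, leaving 30.

30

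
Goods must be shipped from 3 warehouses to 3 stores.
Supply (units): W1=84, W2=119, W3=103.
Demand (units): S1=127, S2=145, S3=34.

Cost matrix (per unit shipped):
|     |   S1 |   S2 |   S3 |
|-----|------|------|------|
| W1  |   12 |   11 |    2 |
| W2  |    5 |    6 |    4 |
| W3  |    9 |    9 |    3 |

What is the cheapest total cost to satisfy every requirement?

An optimal shipping plan:
  W1→S2: 50 × 11 = 550
  W1→S3: 34 × 2 = 68
  W2→S1: 119 × 5 = 595
  W3→S1: 8 × 9 = 72
  W3→S2: 95 × 9 = 855
Total = 550 + 68 + 595 + 72 + 855 = 2140.
(Supply check: W1 ships 84; W2 ships 119; W3 ships 103.)

2140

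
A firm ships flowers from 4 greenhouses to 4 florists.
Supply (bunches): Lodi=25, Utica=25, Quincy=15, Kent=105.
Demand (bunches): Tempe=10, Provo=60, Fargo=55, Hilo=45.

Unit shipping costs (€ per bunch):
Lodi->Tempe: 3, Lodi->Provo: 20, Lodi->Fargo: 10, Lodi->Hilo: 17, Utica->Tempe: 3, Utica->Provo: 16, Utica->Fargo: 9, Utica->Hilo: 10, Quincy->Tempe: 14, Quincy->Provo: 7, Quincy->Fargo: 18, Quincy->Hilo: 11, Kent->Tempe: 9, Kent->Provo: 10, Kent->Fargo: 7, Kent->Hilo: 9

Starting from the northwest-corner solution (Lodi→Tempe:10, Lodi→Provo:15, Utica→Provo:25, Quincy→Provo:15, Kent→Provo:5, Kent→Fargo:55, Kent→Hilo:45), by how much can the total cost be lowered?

Current plan cost = 10·3 + 15·20 + 25·16 + 15·7 + 5·10 + 55·7 + 45·9 = €1675.
Optimal plan:
  Lodi->Tempe: 10 × €3 = €30
  Lodi->Fargo: 15 × €10 = €150
  Utica->Hilo: 25 × €10 = €250
  Quincy->Provo: 15 × €7 = €105
  Kent->Provo: 45 × €10 = €450
  Kent->Fargo: 40 × €7 = €280
  Kent->Hilo: 20 × €9 = €180
Optimal cost = €1445.
Saving = 1675 − 1445 = €230.

230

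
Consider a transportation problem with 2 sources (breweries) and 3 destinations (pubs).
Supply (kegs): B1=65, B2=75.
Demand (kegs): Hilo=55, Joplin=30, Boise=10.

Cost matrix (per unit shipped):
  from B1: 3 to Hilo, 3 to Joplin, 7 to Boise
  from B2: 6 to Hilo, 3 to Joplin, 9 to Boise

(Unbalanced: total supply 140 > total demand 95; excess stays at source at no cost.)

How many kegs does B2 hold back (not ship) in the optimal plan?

Minimum-cost shipments:
  B1–Hilo: 55 × 3 = 165
  B1–Boise: 10 × 7 = 70
  B2–Joplin: 30 × 3 = 90
Total cost = 325.
B2 ships 30 of its 75, leaving 45.

45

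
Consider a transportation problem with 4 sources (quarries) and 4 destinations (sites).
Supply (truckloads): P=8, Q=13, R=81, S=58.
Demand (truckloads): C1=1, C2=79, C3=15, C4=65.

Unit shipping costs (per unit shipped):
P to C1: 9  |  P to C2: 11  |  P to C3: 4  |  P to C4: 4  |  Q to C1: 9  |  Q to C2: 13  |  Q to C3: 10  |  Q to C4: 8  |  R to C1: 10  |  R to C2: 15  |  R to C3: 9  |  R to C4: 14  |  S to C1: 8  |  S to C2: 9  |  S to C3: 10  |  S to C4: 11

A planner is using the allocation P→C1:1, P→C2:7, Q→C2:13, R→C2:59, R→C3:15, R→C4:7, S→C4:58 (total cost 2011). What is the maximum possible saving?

Current plan cost = 1·9 + 7·11 + 13·13 + 59·15 + 15·9 + 7·14 + 58·11 = 2011.
Optimal plan:
  P→C4: 8 truckloads
  Q→C4: 13 truckloads
  R→C1: 1 truckloads
  R→C2: 21 truckloads
  R→C3: 15 truckloads
  R→C4: 44 truckloads
  S→C2: 58 truckloads
Optimal cost = 1734.
Saving = 2011 − 1734 = 277.

277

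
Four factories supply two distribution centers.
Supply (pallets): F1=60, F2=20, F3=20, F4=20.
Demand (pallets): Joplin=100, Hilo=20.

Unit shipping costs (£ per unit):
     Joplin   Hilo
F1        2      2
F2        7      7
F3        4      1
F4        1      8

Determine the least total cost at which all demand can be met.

An optimal shipping plan:
  F1->Joplin: 60 pallets
  F2->Joplin: 20 pallets
  F3->Hilo: 20 pallets
  F4->Joplin: 20 pallets
Total cost = £300.
(Supply check: F1 ships 60; F2 ships 20; F3 ships 20; F4 ships 20.)

300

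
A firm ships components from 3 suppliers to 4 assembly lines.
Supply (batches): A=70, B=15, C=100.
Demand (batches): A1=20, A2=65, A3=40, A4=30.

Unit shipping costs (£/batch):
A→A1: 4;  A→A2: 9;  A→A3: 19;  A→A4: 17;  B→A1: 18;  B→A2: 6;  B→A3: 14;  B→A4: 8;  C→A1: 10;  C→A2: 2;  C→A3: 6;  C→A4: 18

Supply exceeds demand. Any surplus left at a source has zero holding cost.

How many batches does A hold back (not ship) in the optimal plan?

30

Minimum-cost shipments:
  A→A1: 20 × £4 = £80
  A→A2: 5 × £9 = £45
  A→A4: 15 × £17 = £255
  B→A4: 15 × £8 = £120
  C→A2: 60 × £2 = £120
  C→A3: 40 × £6 = £240
Total cost = £860.
A ships 40 of its 70, leaving 30.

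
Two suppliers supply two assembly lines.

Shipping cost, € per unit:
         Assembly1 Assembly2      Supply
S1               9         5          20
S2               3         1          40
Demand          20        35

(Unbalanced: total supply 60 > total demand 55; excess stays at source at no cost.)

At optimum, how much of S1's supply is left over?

An optimal plan:
  S1 to Assembly2: 15 batches
  S2 to Assembly1: 20 batches
  S2 to Assembly2: 20 batches
Total cost = €155.
S1 ships 15 of its 20, leaving 5.

5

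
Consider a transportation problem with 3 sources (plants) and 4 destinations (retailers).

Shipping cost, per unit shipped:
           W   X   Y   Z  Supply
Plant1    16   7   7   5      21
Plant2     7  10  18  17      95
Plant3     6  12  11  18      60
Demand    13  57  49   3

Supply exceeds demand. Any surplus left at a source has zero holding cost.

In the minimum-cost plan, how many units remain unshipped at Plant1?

0

Minimum-cost shipments:
  Plant1→Y: 18 × 7 = 126
  Plant1→Z: 3 × 5 = 15
  Plant2→X: 57 × 10 = 570
  Plant3→W: 13 × 6 = 78
  Plant3→Y: 31 × 11 = 341
Total cost = 1130.
Plant1 ships 21 of its 21, leaving 0.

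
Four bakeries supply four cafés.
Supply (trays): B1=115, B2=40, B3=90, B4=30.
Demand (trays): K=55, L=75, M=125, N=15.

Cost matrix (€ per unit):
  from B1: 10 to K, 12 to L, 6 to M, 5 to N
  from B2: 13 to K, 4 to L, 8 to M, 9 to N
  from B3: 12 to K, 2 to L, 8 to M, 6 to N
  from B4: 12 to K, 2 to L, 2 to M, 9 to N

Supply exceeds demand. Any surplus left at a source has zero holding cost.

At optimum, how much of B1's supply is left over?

Minimum-cost shipments:
  B1→K: 55 trays
  B1→M: 60 trays
  B2→M: 35 trays
  B3→L: 75 trays
  B3→N: 15 trays
  B4→M: 30 trays
Total cost = €1490.
B1 ships 115 of its 115, leaving 0.

0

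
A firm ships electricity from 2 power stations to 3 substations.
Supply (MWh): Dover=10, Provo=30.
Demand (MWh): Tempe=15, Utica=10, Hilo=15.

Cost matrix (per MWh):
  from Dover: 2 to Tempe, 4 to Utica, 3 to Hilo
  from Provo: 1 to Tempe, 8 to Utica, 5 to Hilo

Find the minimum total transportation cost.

One minimum-cost allocation:
  Dover–Utica: 10 × 4 = 40
  Provo–Tempe: 15 × 1 = 15
  Provo–Hilo: 15 × 5 = 75
Total = 40 + 15 + 75 = 130.

130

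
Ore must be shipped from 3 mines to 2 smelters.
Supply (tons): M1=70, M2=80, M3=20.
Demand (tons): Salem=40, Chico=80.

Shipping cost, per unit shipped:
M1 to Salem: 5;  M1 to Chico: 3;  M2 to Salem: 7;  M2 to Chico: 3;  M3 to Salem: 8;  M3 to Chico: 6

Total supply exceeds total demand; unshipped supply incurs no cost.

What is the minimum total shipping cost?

An optimal shipping plan:
  M1→Salem: 40 × 5 = 200
  M1→Chico: 30 × 3 = 90
  M2→Chico: 50 × 3 = 150
Total = 200 + 90 + 150 = 440.

440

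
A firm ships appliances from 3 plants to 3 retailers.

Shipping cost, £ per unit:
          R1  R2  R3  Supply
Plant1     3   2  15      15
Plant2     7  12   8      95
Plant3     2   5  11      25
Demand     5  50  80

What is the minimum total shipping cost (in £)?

Optimal allocation:
  Plant1–R2: 15 × £2 = £30
  Plant2–R1: 5 × £7 = £35
  Plant2–R2: 10 × £12 = £120
  Plant2–R3: 80 × £8 = £640
  Plant3–R2: 25 × £5 = £125
Total = 30 + 35 + 120 + 640 + 125 = £950.
(Supply check: Plant1 ships 15; Plant2 ships 95; Plant3 ships 25.)

950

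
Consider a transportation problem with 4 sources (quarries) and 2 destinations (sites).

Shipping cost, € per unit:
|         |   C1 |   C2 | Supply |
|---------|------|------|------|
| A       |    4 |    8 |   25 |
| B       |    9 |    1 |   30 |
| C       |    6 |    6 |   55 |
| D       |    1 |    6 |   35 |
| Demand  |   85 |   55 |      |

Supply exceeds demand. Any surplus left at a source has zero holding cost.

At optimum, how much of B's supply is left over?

0

An optimal plan:
  A→C1: 25 × €4 = €100
  B→C2: 30 × €1 = €30
  C→C1: 25 × €6 = €150
  C→C2: 25 × €6 = €150
  D→C1: 35 × €1 = €35
Total cost = €465.
B ships 30 of its 30, leaving 0.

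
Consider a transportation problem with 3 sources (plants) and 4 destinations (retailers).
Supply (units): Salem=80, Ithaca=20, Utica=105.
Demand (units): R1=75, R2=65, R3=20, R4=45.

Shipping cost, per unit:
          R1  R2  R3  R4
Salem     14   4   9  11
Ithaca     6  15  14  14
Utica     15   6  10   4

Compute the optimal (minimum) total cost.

1570

An optimal shipping plan:
  Salem–R2: 65 × 4 = 260
  Salem–R3: 15 × 9 = 135
  Ithaca–R1: 20 × 6 = 120
  Utica–R1: 55 × 15 = 825
  Utica–R3: 5 × 10 = 50
  Utica–R4: 45 × 4 = 180
Total = 260 + 135 + 120 + 825 + 50 + 180 = 1570.
(Supply check: Salem ships 80; Ithaca ships 20; Utica ships 105.)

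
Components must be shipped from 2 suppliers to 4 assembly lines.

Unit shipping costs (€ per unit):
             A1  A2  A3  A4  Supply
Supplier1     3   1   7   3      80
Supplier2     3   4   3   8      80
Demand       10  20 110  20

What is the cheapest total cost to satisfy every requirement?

A cheapest plan:
  Supplier1–A1: 10 × €3 = €30
  Supplier1–A2: 20 × €1 = €20
  Supplier1–A3: 30 × €7 = €210
  Supplier1–A4: 20 × €3 = €60
  Supplier2–A3: 80 × €3 = €240
Total = 30 + 20 + 210 + 60 + 240 = €560.
(Supply check: Supplier1 ships 80; Supplier2 ships 80.)

560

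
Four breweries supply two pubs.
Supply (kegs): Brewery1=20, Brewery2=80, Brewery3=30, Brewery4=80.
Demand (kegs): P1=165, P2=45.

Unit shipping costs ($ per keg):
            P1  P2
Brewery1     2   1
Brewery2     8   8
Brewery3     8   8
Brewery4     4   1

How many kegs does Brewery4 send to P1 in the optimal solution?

Optimal shipments:
  Brewery1→P1: 20 × $2 = $40
  Brewery2→P1: 80 × $8 = $640
  Brewery3→P1: 30 × $8 = $240
  Brewery4→P1: 35 × $4 = $140
  Brewery4→P2: 45 × $1 = $45
Total cost = $1105.
So Brewery4→P1 carries 35 kegs.

35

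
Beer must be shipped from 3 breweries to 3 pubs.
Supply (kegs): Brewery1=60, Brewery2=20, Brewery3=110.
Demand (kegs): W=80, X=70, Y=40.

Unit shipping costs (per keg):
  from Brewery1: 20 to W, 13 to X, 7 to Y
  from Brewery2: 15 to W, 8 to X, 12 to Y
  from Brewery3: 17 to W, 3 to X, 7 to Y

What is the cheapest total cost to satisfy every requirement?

An optimal shipping plan:
  Brewery1–W: 20 × 20 = 400
  Brewery1–Y: 40 × 7 = 280
  Brewery2–W: 20 × 15 = 300
  Brewery3–W: 40 × 17 = 680
  Brewery3–X: 70 × 3 = 210
Total = 400 + 280 + 300 + 680 + 210 = 1870.

1870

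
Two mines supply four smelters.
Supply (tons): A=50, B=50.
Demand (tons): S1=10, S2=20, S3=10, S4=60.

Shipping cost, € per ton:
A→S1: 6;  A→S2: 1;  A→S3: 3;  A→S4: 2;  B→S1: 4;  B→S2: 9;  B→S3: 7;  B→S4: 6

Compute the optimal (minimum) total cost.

Optimal allocation:
  A to S2: 20 tons
  A to S3: 10 tons
  A to S4: 20 tons
  B to S1: 10 tons
  B to S4: 40 tons
Total cost = €370.

370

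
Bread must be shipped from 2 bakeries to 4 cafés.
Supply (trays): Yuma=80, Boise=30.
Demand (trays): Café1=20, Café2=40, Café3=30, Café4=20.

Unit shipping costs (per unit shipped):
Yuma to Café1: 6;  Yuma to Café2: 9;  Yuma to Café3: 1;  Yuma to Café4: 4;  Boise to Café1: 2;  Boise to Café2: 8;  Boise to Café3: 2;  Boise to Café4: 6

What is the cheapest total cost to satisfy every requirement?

A cheapest plan:
  Yuma->Café2: 30 × 9 = 270
  Yuma->Café3: 30 × 1 = 30
  Yuma->Café4: 20 × 4 = 80
  Boise->Café1: 20 × 2 = 40
  Boise->Café2: 10 × 8 = 80
Total = 270 + 30 + 80 + 40 + 80 = 500.
(Supply check: Yuma ships 80; Boise ships 30.)

500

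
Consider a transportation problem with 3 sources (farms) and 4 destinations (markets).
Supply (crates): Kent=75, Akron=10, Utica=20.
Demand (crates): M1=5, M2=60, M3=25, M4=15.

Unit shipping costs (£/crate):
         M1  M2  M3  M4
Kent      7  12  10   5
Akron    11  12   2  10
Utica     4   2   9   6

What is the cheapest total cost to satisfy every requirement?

Optimal allocation:
  Kent–M1: 5 crates
  Kent–M2: 40 crates
  Kent–M3: 15 crates
  Kent–M4: 15 crates
  Akron–M3: 10 crates
  Utica–M2: 20 crates
Total cost = £800.
(Supply check: Kent ships 75; Akron ships 10; Utica ships 20.)

800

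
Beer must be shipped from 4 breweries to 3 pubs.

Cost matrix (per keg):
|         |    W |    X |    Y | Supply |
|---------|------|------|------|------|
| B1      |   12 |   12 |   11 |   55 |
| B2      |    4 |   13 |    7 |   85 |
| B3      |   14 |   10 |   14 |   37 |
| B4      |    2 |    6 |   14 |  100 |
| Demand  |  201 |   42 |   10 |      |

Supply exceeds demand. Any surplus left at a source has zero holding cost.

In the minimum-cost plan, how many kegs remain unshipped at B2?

An optimal plan:
  B1–W: 16 × 12 = 192
  B1–X: 5 × 12 = 60
  B1–Y: 10 × 11 = 110
  B2–W: 85 × 4 = 340
  B3–X: 37 × 10 = 370
  B4–W: 100 × 2 = 200
Total cost = 1272.
B2 ships 85 of its 85, leaving 0.

0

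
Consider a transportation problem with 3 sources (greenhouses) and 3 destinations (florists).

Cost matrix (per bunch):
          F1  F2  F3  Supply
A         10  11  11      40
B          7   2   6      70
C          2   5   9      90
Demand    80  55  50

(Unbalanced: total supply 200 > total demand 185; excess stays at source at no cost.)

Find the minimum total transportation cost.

725

A cheapest plan:
  A->F3: 25 × 11 = 275
  B->F2: 55 × 2 = 110
  B->F3: 15 × 6 = 90
  C->F1: 80 × 2 = 160
  C->F3: 10 × 9 = 90
Total = 275 + 110 + 90 + 160 + 90 = 725.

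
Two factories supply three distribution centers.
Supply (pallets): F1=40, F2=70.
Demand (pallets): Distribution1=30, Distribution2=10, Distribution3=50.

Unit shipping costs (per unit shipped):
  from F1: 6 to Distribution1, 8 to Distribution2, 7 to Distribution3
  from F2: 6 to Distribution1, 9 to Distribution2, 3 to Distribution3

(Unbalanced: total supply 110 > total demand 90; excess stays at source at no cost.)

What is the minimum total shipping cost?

One minimum-cost allocation:
  F1->Distribution1: 30 pallets
  F1->Distribution2: 10 pallets
  F2->Distribution3: 50 pallets
Total cost = 410.

410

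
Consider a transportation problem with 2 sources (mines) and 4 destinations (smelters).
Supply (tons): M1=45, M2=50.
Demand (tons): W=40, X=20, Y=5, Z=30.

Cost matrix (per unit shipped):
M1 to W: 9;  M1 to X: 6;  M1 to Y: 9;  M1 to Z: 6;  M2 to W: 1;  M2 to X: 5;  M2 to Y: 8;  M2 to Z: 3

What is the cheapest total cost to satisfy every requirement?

An optimal shipping plan:
  M1–X: 20 × 6 = 120
  M1–Y: 5 × 9 = 45
  M1–Z: 20 × 6 = 120
  M2–W: 40 × 1 = 40
  M2–Z: 10 × 3 = 30
Total = 120 + 45 + 120 + 40 + 30 = 355.

355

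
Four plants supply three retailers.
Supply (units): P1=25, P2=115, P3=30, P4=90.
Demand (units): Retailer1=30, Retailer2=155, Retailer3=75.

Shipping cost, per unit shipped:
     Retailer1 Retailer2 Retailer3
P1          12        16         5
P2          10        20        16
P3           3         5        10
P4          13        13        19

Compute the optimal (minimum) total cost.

3245

Optimal allocation:
  P1 to Retailer3: 25 × 5 = 125
  P2 to Retailer1: 30 × 10 = 300
  P2 to Retailer2: 35 × 20 = 700
  P2 to Retailer3: 50 × 16 = 800
  P3 to Retailer2: 30 × 5 = 150
  P4 to Retailer2: 90 × 13 = 1170
Total = 125 + 300 + 700 + 800 + 150 + 1170 = 3245.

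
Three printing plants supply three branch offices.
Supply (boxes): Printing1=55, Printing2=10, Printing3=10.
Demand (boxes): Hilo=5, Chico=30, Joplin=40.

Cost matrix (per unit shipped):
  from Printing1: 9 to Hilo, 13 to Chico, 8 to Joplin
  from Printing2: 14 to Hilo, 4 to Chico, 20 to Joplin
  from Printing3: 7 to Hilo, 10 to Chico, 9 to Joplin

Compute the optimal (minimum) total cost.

A cheapest plan:
  Printing1–Hilo: 5 boxes
  Printing1–Chico: 10 boxes
  Printing1–Joplin: 40 boxes
  Printing2–Chico: 10 boxes
  Printing3–Chico: 10 boxes
Total cost = 635.

635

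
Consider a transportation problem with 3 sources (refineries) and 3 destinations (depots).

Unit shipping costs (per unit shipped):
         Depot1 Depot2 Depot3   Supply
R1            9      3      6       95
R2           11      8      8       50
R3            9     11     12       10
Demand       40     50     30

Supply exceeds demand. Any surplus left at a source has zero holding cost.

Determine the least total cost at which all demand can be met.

An optimal shipping plan:
  R1→Depot1: 15 × 9 = 135
  R1→Depot2: 50 × 3 = 150
  R1→Depot3: 30 × 6 = 180
  R2→Depot1: 15 × 11 = 165
  R3→Depot1: 10 × 9 = 90
Total = 135 + 150 + 180 + 165 + 90 = 720.

720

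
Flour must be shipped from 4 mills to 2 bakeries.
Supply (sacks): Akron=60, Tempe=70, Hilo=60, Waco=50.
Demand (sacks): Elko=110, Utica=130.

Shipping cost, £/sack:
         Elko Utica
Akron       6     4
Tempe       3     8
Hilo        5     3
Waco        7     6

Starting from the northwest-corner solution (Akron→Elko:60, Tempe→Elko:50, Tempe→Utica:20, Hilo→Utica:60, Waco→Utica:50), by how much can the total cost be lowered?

Current plan cost = 60·6 + 50·3 + 20·8 + 60·3 + 50·6 = £1150.
Optimal plan:
  Akron–Utica: 60 × £4 = £240
  Tempe–Elko: 70 × £3 = £210
  Hilo–Utica: 60 × £3 = £180
  Waco–Elko: 40 × £7 = £280
  Waco–Utica: 10 × £6 = £60
Optimal cost = £970.
Saving = 1150 − 970 = £180.

180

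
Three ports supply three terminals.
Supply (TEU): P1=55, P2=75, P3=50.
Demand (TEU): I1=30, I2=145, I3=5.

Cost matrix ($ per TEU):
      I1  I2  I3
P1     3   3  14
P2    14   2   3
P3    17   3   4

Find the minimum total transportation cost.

470

Optimal allocation:
  P1 to I1: 30 × $3 = $90
  P1 to I2: 25 × $3 = $75
  P2 to I2: 70 × $2 = $140
  P2 to I3: 5 × $3 = $15
  P3 to I2: 50 × $3 = $150
Total = 90 + 75 + 140 + 15 + 150 = $470.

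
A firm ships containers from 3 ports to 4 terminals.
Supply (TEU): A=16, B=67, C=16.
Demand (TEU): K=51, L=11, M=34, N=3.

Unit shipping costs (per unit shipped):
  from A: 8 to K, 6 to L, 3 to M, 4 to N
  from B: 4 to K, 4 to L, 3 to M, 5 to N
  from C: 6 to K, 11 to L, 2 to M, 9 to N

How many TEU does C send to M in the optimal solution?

The minimum-cost plan:
  A to M: 13 × 3 = 39
  A to N: 3 × 4 = 12
  B to K: 51 × 4 = 204
  B to L: 11 × 4 = 44
  B to M: 5 × 3 = 15
  C to M: 16 × 2 = 32
Total cost = 346.
So C→M carries 16 TEU.

16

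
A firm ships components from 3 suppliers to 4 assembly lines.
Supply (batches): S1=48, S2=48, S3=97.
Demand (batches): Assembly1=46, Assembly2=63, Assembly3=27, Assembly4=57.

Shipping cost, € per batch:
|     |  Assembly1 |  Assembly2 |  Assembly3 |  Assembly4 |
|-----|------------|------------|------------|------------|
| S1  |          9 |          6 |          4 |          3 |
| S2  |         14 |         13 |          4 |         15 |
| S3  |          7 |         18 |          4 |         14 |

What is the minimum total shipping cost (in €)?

1579

A cheapest plan:
  S1–Assembly2: 15 × €6 = €90
  S1–Assembly4: 33 × €3 = €99
  S2–Assembly2: 48 × €13 = €624
  S3–Assembly1: 46 × €7 = €322
  S3–Assembly3: 27 × €4 = €108
  S3–Assembly4: 24 × €14 = €336
Total = 90 + 99 + 624 + 322 + 108 + 336 = €1579.
(Supply check: S1 ships 48; S2 ships 48; S3 ships 97.)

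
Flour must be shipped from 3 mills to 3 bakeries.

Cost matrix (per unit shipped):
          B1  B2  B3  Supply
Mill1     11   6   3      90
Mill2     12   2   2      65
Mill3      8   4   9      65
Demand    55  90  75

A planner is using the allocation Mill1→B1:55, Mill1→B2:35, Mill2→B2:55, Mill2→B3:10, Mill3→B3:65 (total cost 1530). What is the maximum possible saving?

605

Current plan cost = 55·11 + 35·6 + 55·2 + 10·2 + 65·9 = 1530.
Optimal plan:
  Mill1→B2: 15 × 6 = 90
  Mill1→B3: 75 × 3 = 225
  Mill2→B2: 65 × 2 = 130
  Mill3→B1: 55 × 8 = 440
  Mill3→B2: 10 × 4 = 40
Optimal cost = 925.
Saving = 1530 − 925 = 605.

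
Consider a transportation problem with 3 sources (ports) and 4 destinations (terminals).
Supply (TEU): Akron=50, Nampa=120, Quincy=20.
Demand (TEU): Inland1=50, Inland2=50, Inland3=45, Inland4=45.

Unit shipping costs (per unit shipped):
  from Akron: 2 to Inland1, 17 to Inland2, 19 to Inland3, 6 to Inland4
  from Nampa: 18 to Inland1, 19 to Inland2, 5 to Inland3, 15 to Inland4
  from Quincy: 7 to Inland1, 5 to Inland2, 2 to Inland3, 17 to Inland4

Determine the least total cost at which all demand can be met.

1670

Optimal allocation:
  Akron to Inland1: 50 × 2 = 100
  Nampa to Inland2: 30 × 19 = 570
  Nampa to Inland3: 45 × 5 = 225
  Nampa to Inland4: 45 × 15 = 675
  Quincy to Inland2: 20 × 5 = 100
Total = 100 + 570 + 225 + 675 + 100 = 1670.
(Supply check: Akron ships 50; Nampa ships 120; Quincy ships 20.)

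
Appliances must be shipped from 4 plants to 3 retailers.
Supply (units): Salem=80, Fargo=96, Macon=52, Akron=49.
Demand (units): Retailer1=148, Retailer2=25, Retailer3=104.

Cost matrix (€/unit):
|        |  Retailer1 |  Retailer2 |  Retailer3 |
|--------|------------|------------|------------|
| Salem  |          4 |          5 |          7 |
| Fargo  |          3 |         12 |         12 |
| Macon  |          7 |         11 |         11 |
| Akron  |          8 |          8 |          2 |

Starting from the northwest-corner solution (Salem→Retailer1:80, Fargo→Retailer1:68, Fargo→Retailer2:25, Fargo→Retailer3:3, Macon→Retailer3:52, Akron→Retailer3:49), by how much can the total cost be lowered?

270

Current plan cost = 80·4 + 68·3 + 25·12 + 3·12 + 52·11 + 49·2 = €1530.
Optimal plan:
  Salem->Retailer2: 25 × €5 = €125
  Salem->Retailer3: 55 × €7 = €385
  Fargo->Retailer1: 96 × €3 = €288
  Macon->Retailer1: 52 × €7 = €364
  Akron->Retailer3: 49 × €2 = €98
Optimal cost = €1260.
Saving = 1530 − 1260 = €270.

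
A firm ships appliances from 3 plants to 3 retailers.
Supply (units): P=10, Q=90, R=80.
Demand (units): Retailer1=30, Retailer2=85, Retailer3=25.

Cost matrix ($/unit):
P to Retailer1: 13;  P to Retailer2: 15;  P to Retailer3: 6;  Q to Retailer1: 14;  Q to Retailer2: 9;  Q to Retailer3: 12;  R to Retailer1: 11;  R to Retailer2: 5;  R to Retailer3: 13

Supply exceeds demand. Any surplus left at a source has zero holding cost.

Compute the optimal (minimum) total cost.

1105

An optimal shipping plan:
  P->Retailer3: 10 × $6 = $60
  Q->Retailer1: 30 × $14 = $420
  Q->Retailer2: 5 × $9 = $45
  Q->Retailer3: 15 × $12 = $180
  R->Retailer2: 80 × $5 = $400
Total = 60 + 420 + 45 + 180 + 400 = $1105.
(Supply check: P ships 10; Q ships 50; R ships 80.)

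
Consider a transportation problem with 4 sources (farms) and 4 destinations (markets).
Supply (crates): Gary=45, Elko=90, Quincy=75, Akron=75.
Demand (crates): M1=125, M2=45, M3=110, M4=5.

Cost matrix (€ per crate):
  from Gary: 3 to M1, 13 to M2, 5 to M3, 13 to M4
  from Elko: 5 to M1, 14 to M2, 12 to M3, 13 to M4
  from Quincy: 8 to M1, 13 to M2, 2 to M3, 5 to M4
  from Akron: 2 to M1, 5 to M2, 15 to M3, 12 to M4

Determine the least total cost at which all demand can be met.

An optimal shipping plan:
  Gary->M1: 5 × €3 = €15
  Gary->M3: 40 × €5 = €200
  Elko->M1: 90 × €5 = €450
  Quincy->M3: 70 × €2 = €140
  Quincy->M4: 5 × €5 = €25
  Akron->M1: 30 × €2 = €60
  Akron->M2: 45 × €5 = €225
Total = 15 + 200 + 450 + 140 + 25 + 60 + 225 = €1115.

1115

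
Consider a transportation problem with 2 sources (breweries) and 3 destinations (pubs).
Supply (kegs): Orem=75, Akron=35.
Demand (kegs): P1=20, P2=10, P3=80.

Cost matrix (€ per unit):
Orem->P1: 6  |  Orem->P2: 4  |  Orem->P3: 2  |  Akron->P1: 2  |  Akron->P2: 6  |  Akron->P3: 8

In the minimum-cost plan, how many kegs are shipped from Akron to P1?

20

The minimum-cost plan:
  Orem to P3: 75 × €2 = €150
  Akron to P1: 20 × €2 = €40
  Akron to P2: 10 × €6 = €60
  Akron to P3: 5 × €8 = €40
Total cost = €290.
So Akron→P1 carries 20 kegs.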